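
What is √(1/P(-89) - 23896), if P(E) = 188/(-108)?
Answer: I*√52787533/47 ≈ 154.59*I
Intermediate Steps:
P(E) = -47/27 (P(E) = 188*(-1/108) = -47/27)
√(1/P(-89) - 23896) = √(1/(-47/27) - 23896) = √(-27/47 - 23896) = √(-1123139/47) = I*√52787533/47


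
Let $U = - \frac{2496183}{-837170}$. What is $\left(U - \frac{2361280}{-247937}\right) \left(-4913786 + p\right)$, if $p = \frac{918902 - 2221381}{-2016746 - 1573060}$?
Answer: $- \frac{45786750851764112653949627}{745119583969951740} \approx -6.1449 \cdot 10^{7}$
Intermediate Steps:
$U = \frac{2496183}{837170}$ ($U = \left(-2496183\right) \left(- \frac{1}{837170}\right) = \frac{2496183}{837170} \approx 2.9817$)
$p = \frac{1302479}{3589806}$ ($p = - \frac{1302479}{-3589806} = \left(-1302479\right) \left(- \frac{1}{3589806}\right) = \frac{1302479}{3589806} \approx 0.36283$)
$\left(U - \frac{2361280}{-247937}\right) \left(-4913786 + p\right) = \left(\frac{2496183}{837170} - \frac{2361280}{-247937}\right) \left(-4913786 + \frac{1302479}{3589806}\right) = \left(\frac{2496183}{837170} - - \frac{2361280}{247937}\right) \left(- \frac{17639537163037}{3589806}\right) = \left(\frac{2496183}{837170} + \frac{2361280}{247937}\right) \left(- \frac{17639537163037}{3589806}\right) = \frac{2595688902071}{207565418290} \left(- \frac{17639537163037}{3589806}\right) = - \frac{45786750851764112653949627}{745119583969951740}$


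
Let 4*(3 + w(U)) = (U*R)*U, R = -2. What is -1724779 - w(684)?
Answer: -1490848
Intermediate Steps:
w(U) = -3 - U²/2 (w(U) = -3 + ((U*(-2))*U)/4 = -3 + ((-2*U)*U)/4 = -3 + (-2*U²)/4 = -3 - U²/2)
-1724779 - w(684) = -1724779 - (-3 - ½*684²) = -1724779 - (-3 - ½*467856) = -1724779 - (-3 - 233928) = -1724779 - 1*(-233931) = -1724779 + 233931 = -1490848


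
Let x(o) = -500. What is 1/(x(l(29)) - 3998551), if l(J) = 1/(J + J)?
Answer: -1/3999051 ≈ -2.5006e-7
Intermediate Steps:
l(J) = 1/(2*J)
1/(x(l(29)) - 3998551) = 1/(-500 - 3998551) = 1/(-3999051) = -1/3999051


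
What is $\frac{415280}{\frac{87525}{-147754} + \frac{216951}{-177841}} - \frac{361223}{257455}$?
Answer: $- \frac{2809416600720372914717}{12260241790571445} \approx -2.2915 \cdot 10^{5}$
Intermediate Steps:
$\frac{415280}{\frac{87525}{-147754} + \frac{216951}{-177841}} - \frac{361223}{257455} = \frac{415280}{87525 \left(- \frac{1}{147754}\right) + 216951 \left(- \frac{1}{177841}\right)} - \frac{361223}{257455} = \frac{415280}{- \frac{87525}{147754} - \frac{216951}{177841}} - \frac{361223}{257455} = \frac{415280}{- \frac{47620911579}{26276719114}} - \frac{361223}{257455} = 415280 \left(- \frac{26276719114}{47620911579}\right) - \frac{361223}{257455} = - \frac{10912195913661920}{47620911579} - \frac{361223}{257455} = - \frac{2809416600720372914717}{12260241790571445}$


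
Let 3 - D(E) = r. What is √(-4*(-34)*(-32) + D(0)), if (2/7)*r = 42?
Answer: 4*I*√281 ≈ 67.052*I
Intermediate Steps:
r = 147 (r = (7/2)*42 = 147)
D(E) = -144 (D(E) = 3 - 1*147 = 3 - 147 = -144)
√(-4*(-34)*(-32) + D(0)) = √(-4*(-34)*(-32) - 144) = √(136*(-32) - 144) = √(-4352 - 144) = √(-4496) = 4*I*√281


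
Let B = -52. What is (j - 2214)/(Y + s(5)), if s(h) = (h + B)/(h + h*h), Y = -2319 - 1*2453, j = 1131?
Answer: 32490/143207 ≈ 0.22687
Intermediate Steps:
Y = -4772 (Y = -2319 - 2453 = -4772)
s(h) = (-52 + h)/(h + h²) (s(h) = (h - 52)/(h + h*h) = (-52 + h)/(h + h²))
(j - 2214)/(Y + s(5)) = (1131 - 2214)/(-4772 + (-52 + 5)/(5*(1 + 5))) = -1083/(-4772 + (⅕)*(-47)/6) = -1083/(-4772 + (⅕)*(⅙)*(-47)) = -1083/(-4772 - 47/30) = -1083/(-143207/30) = -1083*(-30/143207) = 32490/143207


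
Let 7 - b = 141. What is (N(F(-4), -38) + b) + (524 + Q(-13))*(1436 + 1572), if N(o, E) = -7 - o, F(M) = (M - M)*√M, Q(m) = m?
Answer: 1536947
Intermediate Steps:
F(M) = 0 (F(M) = 0*√M = 0)
b = -134 (b = 7 - 1*141 = 7 - 141 = -134)
(N(F(-4), -38) + b) + (524 + Q(-13))*(1436 + 1572) = ((-7 - 1*0) - 134) + (524 - 13)*(1436 + 1572) = ((-7 + 0) - 134) + 511*3008 = (-7 - 134) + 1537088 = -141 + 1537088 = 1536947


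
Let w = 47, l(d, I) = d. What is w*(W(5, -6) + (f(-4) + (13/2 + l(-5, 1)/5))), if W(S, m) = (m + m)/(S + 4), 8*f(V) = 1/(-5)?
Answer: 23359/120 ≈ 194.66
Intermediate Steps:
f(V) = -1/40 (f(V) = (1/(-5))/8 = (1*(-⅕))/8 = (⅛)*(-⅕) = -1/40)
W(S, m) = 2*m/(4 + S) (W(S, m) = (2*m)/(4 + S) = 2*m/(4 + S))
w*(W(5, -6) + (f(-4) + (13/2 + l(-5, 1)/5))) = 47*(2*(-6)/(4 + 5) + (-1/40 + (13/2 - 5/5))) = 47*(2*(-6)/9 + (-1/40 + (13*(½) - 5*⅕))) = 47*(2*(-6)*(⅑) + (-1/40 + (13/2 - 1))) = 47*(-4/3 + (-1/40 + 11/2)) = 47*(-4/3 + 219/40) = 47*(497/120) = 23359/120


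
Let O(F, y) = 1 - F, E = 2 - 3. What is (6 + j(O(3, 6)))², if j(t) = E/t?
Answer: 169/4 ≈ 42.250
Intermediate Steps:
E = -1
j(t) = -1/t
(6 + j(O(3, 6)))² = (6 - 1/(1 - 1*3))² = (6 - 1/(1 - 3))² = (6 - 1/(-2))² = (6 - 1*(-½))² = (6 + ½)² = (13/2)² = 169/4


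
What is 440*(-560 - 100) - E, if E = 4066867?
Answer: -4357267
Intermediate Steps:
440*(-560 - 100) - E = 440*(-560 - 100) - 1*4066867 = 440*(-660) - 4066867 = -290400 - 4066867 = -4357267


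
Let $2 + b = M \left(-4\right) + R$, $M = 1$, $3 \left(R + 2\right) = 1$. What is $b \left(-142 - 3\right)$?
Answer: $\frac{3335}{3} \approx 1111.7$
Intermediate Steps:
$R = - \frac{5}{3}$ ($R = -2 + \frac{1}{3} \cdot 1 = -2 + \frac{1}{3} = - \frac{5}{3} \approx -1.6667$)
$b = - \frac{23}{3}$ ($b = -2 + \left(1 \left(-4\right) - \frac{5}{3}\right) = -2 - \frac{17}{3} = - \frac{23}{3} \approx -7.6667$)
$b \left(-142 - 3\right) = - \frac{23 \left(-142 - 3\right)}{3} = \left(- \frac{23}{3}\right) \left(-145\right) = \frac{3335}{3}$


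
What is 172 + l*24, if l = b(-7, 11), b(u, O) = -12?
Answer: -116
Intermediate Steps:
l = -12
172 + l*24 = 172 - 12*24 = 172 - 288 = -116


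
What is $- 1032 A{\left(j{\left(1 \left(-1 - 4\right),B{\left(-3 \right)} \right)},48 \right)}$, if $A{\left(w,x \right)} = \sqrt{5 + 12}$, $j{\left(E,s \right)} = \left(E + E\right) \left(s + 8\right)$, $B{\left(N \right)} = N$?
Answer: $- 1032 \sqrt{17} \approx -4255.0$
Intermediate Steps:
$j{\left(E,s \right)} = 2 E \left(8 + s\right)$
$A{\left(w,x \right)} = \sqrt{17}$
$- 1032 A{\left(j{\left(1 \left(-1 - 4\right),B{\left(-3 \right)} \right)},48 \right)} = - 1032 \sqrt{17}$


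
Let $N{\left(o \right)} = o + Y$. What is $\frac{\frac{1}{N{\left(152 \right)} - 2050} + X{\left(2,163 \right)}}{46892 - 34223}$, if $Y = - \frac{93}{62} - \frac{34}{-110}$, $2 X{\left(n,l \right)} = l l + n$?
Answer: $\frac{5550973961}{5293386918} \approx 1.0487$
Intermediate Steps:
$X{\left(n,l \right)} = \frac{n}{2} + \frac{l^{2}}{2}$ ($X{\left(n,l \right)} = \frac{l l + n}{2} = \frac{l^{2} + n}{2} = \frac{n + l^{2}}{2} = \frac{n}{2} + \frac{l^{2}}{2}$)
$Y = - \frac{131}{110}$ ($Y = \left(-93\right) \frac{1}{62} - - \frac{17}{55} = - \frac{3}{2} + \frac{17}{55} = - \frac{131}{110} \approx -1.1909$)
$N{\left(o \right)} = - \frac{131}{110} + o$ ($N{\left(o \right)} = o - \frac{131}{110} = - \frac{131}{110} + o$)
$\frac{\frac{1}{N{\left(152 \right)} - 2050} + X{\left(2,163 \right)}}{46892 - 34223} = \frac{\frac{1}{\left(- \frac{131}{110} + 152\right) - 2050} + \left(\frac{1}{2} \cdot 2 + \frac{163^{2}}{2}\right)}{46892 - 34223} = \frac{\frac{1}{\frac{16589}{110} - 2050} + \left(1 + \frac{1}{2} \cdot 26569\right)}{12669} = \left(\frac{1}{- \frac{208911}{110}} + \left(1 + \frac{26569}{2}\right)\right) \frac{1}{12669} = \left(- \frac{110}{208911} + \frac{26571}{2}\right) \frac{1}{12669} = \frac{5550973961}{417822} \cdot \frac{1}{12669} = \frac{5550973961}{5293386918}$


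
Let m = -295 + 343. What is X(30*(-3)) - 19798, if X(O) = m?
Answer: -19750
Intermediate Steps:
m = 48
X(O) = 48
X(30*(-3)) - 19798 = 48 - 19798 = -19750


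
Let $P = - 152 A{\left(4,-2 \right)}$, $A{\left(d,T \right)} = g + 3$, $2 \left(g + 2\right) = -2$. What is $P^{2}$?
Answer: $0$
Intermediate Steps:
$g = -3$ ($g = -2 + \frac{1}{2} \left(-2\right) = -2 - 1 = -3$)
$A{\left(d,T \right)} = 0$ ($A{\left(d,T \right)} = -3 + 3 = 0$)
$P = 0$ ($P = \left(-152\right) 0 = 0$)
$P^{2} = 0^{2} = 0$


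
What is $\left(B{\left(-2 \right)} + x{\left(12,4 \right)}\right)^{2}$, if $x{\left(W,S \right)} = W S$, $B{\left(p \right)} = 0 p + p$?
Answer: $2116$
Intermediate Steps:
$B{\left(p \right)} = p$ ($B{\left(p \right)} = 0 + p = p$)
$x{\left(W,S \right)} = S W$
$\left(B{\left(-2 \right)} + x{\left(12,4 \right)}\right)^{2} = \left(-2 + 4 \cdot 12\right)^{2} = \left(-2 + 48\right)^{2} = 46^{2} = 2116$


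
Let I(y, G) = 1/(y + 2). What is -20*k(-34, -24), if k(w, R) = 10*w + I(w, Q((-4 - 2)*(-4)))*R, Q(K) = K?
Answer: 6785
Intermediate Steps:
I(y, G) = 1/(2 + y)
k(w, R) = 10*w + R/(2 + w)
-20*k(-34, -24) = -20*(-24 + 10*(-34)*(2 - 34))/(2 - 34) = -20*(-24 + 10*(-34)*(-32))/(-32) = -(-5)*(-24 + 10880)/8 = -(-5)*10856/8 = -20*(-1357/4) = 6785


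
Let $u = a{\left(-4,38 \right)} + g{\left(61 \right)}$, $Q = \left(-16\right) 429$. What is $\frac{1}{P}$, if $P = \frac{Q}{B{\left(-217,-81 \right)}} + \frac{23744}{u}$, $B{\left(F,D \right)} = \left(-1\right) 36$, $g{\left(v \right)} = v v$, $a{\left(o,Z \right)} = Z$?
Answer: $\frac{179}{35260} \approx 0.0050766$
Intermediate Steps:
$g{\left(v \right)} = v^{2}$
$Q = -6864$
$B{\left(F,D \right)} = -36$
$u = 3759$ ($u = 38 + 61^{2} = 38 + 3721 = 3759$)
$P = \frac{35260}{179}$ ($P = - \frac{6864}{-36} + \frac{23744}{3759} = \left(-6864\right) \left(- \frac{1}{36}\right) + 23744 \cdot \frac{1}{3759} = \frac{572}{3} + \frac{3392}{537} = \frac{35260}{179} \approx 196.98$)
$\frac{1}{P} = \frac{1}{\frac{35260}{179}} = \frac{179}{35260}$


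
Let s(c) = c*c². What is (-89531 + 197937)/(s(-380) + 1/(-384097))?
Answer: -41638419382/21076170584001 ≈ -0.0019756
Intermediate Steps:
s(c) = c³
(-89531 + 197937)/(s(-380) + 1/(-384097)) = (-89531 + 197937)/((-380)³ + 1/(-384097)) = 108406/(-54872000 - 1/384097) = 108406/(-21076170584001/384097) = 108406*(-384097/21076170584001) = -41638419382/21076170584001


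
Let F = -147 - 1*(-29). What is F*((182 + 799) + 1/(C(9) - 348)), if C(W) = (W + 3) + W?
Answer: -37852748/327 ≈ -1.1576e+5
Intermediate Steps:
C(W) = 3 + 2*W (C(W) = (3 + W) + W = 3 + 2*W)
F = -118 (F = -147 + 29 = -118)
F*((182 + 799) + 1/(C(9) - 348)) = -118*((182 + 799) + 1/((3 + 2*9) - 348)) = -118*(981 + 1/((3 + 18) - 348)) = -118*(981 + 1/(21 - 348)) = -118*(981 + 1/(-327)) = -118*(981 - 1/327) = -118*320786/327 = -37852748/327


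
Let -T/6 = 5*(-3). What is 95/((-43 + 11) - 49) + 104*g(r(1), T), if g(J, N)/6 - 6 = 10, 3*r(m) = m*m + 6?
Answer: 808609/81 ≈ 9982.8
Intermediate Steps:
T = 90 (T = -30*(-3) = -6*(-15) = 90)
r(m) = 2 + m²/3 (r(m) = (m*m + 6)/3 = (m² + 6)/3 = (6 + m²)/3 = 2 + m²/3)
g(J, N) = 96 (g(J, N) = 36 + 6*10 = 36 + 60 = 96)
95/((-43 + 11) - 49) + 104*g(r(1), T) = 95/((-43 + 11) - 49) + 104*96 = 95/(-32 - 49) + 9984 = 95/(-81) + 9984 = 95*(-1/81) + 9984 = -95/81 + 9984 = 808609/81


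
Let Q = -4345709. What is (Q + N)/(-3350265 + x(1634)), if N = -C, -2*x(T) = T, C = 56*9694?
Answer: 4888573/3351082 ≈ 1.4588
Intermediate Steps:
C = 542864
x(T) = -T/2
N = -542864 (N = -1*542864 = -542864)
(Q + N)/(-3350265 + x(1634)) = (-4345709 - 542864)/(-3350265 - ½*1634) = -4888573/(-3350265 - 817) = -4888573/(-3351082) = -4888573*(-1/3351082) = 4888573/3351082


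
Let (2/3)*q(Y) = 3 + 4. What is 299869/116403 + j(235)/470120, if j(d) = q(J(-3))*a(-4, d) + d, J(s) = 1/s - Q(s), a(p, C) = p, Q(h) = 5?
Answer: 875757019/339896760 ≈ 2.5765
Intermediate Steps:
J(s) = -5 + 1/s (J(s) = 1/s - 1*5 = 1/s - 5 = -5 + 1/s)
q(Y) = 21/2 (q(Y) = 3*(3 + 4)/2 = (3/2)*7 = 21/2)
j(d) = -42 + d (j(d) = (21/2)*(-4) + d = -42 + d)
299869/116403 + j(235)/470120 = 299869/116403 + (-42 + 235)/470120 = 299869*(1/116403) + 193*(1/470120) = 299869/116403 + 193/470120 = 875757019/339896760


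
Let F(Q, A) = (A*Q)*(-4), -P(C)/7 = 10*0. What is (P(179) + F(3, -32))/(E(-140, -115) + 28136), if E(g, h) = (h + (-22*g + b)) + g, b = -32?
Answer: 384/30929 ≈ 0.012416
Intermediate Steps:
P(C) = 0 (P(C) = -70*0 = -7*0 = 0)
F(Q, A) = -4*A*Q
E(g, h) = -32 + h - 21*g (E(g, h) = (h + (-22*g - 32)) + g = (h + (-32 - 22*g)) + g = (-32 + h - 22*g) + g = -32 + h - 21*g)
(P(179) + F(3, -32))/(E(-140, -115) + 28136) = (0 - 4*(-32)*3)/((-32 - 115 - 21*(-140)) + 28136) = (0 + 384)/((-32 - 115 + 2940) + 28136) = 384/(2793 + 28136) = 384/30929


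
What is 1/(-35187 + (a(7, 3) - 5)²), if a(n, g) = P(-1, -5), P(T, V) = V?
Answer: -1/35087 ≈ -2.8501e-5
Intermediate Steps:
a(n, g) = -5
1/(-35187 + (a(7, 3) - 5)²) = 1/(-35187 + (-5 - 5)²) = 1/(-35187 + (-10)²) = 1/(-35187 + 100) = 1/(-35087) = -1/35087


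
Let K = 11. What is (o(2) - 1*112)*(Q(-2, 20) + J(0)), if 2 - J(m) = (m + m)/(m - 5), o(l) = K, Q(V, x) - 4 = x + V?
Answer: -2424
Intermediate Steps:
Q(V, x) = 4 + V + x (Q(V, x) = 4 + (x + V) = 4 + (V + x) = 4 + V + x)
o(l) = 11
J(m) = 2 - 2*m/(-5 + m) (J(m) = 2 - (m + m)/(m - 5) = 2 - 2*m/(-5 + m))
(o(2) - 1*112)*(Q(-2, 20) + J(0)) = (11 - 1*112)*((4 - 2 + 20) - 10/(-5 + 0)) = (11 - 112)*(22 - 10/(-5)) = -101*(22 - 10*(-⅕)) = -101*(22 + 2) = -101*24 = -2424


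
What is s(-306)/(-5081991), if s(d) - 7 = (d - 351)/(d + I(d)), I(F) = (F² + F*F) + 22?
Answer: -1308259/950271333108 ≈ -1.3767e-6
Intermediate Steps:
I(F) = 22 + 2*F² (I(F) = (F² + F²) + 22 = 2*F² + 22 = 22 + 2*F²)
s(d) = 7 + (-351 + d)/(22 + d + 2*d²) (s(d) = 7 + (d - 351)/(d + (22 + 2*d²)) = 7 + (-351 + d)/(22 + d + 2*d²))
s(-306)/(-5081991) = ((-197 + 8*(-306) + 14*(-306)²)/(22 - 306 + 2*(-306)²))/(-5081991) = ((-197 - 2448 + 14*93636)/(22 - 306 + 2*93636))*(-1/5081991) = ((-197 - 2448 + 1310904)/(22 - 306 + 187272))*(-1/5081991) = (1308259/186988)*(-1/5081991) = -1308259/950271333108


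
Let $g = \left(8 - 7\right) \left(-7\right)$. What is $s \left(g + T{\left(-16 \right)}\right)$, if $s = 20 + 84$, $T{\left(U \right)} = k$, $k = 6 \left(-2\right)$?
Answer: $-1976$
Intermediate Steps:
$k = -12$
$T{\left(U \right)} = -12$
$g = -7$ ($g = 1 \left(-7\right) = -7$)
$s = 104$
$s \left(g + T{\left(-16 \right)}\right) = 104 \left(-7 - 12\right) = 104 \left(-19\right) = -1976$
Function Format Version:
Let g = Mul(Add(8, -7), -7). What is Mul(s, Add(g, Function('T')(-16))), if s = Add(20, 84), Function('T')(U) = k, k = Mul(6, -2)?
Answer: -1976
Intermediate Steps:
k = -12
Function('T')(U) = -12
g = -7 (g = Mul(1, -7) = -7)
s = 104
Mul(s, Add(g, Function('T')(-16))) = Mul(104, Add(-7, -12)) = Mul(104, -19) = -1976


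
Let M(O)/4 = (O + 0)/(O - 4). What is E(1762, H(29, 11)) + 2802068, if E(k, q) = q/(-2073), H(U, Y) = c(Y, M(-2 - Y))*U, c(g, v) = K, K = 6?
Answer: 1936228930/691 ≈ 2.8021e+6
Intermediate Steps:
M(O) = 4*O/(-4 + O) (M(O) = 4*((O + 0)/(O - 4)) = 4*(O/(-4 + O)) = 4*O/(-4 + O))
c(g, v) = 6
H(U, Y) = 6*U
E(k, q) = -q/2073 (E(k, q) = q*(-1/2073) = -q/2073)
E(1762, H(29, 11)) + 2802068 = -2*29/691 + 2802068 = -1/2073*174 + 2802068 = -58/691 + 2802068 = 1936228930/691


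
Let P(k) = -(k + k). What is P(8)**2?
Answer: 256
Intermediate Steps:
P(k) = -2*k
P(8)**2 = (-2*8)**2 = (-16)**2 = 256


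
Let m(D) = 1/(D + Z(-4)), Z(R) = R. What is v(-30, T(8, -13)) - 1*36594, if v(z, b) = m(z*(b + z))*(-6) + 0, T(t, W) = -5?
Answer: -19138665/523 ≈ -36594.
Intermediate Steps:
m(D) = 1/(-4 + D) (m(D) = 1/(D - 4) = 1/(-4 + D))
v(z, b) = -6/(-4 + z*(b + z)) (v(z, b) = -6/(-4 + z*(b + z)) + 0 = -6/(-4 + z*(b + z)))
v(-30, T(8, -13)) - 1*36594 = -6/(-4 - 30*(-5 - 30)) - 1*36594 = -6/(-4 - 30*(-35)) - 36594 = -6/(-4 + 1050) - 36594 = -6/1046 - 36594 = -6*1/1046 - 36594 = -3/523 - 36594 = -19138665/523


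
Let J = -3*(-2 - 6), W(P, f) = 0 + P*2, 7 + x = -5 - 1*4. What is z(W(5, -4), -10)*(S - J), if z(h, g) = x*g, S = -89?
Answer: -18080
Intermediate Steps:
x = -16 (x = -7 + (-5 - 1*4) = -7 + (-5 - 4) = -7 - 9 = -16)
W(P, f) = 2*P (W(P, f) = 0 + 2*P = 2*P)
J = 24 (J = -3*(-8) = 24)
z(h, g) = -16*g
z(W(5, -4), -10)*(S - J) = (-16*(-10))*(-89 - 1*24) = 160*(-89 - 24) = 160*(-113) = -18080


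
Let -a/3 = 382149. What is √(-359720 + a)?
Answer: I*√1506167 ≈ 1227.3*I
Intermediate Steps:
a = -1146447 (a = -3*382149 = -1146447)
√(-359720 + a) = √(-359720 - 1146447) = √(-1506167) = I*√1506167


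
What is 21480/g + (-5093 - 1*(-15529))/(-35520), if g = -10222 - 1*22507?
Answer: -276132361/290633520 ≈ -0.95010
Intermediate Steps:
g = -32729 (g = -10222 - 22507 = -32729)
21480/g + (-5093 - 1*(-15529))/(-35520) = 21480/(-32729) + (-5093 - 1*(-15529))/(-35520) = 21480*(-1/32729) + (-5093 + 15529)*(-1/35520) = -21480/32729 + 10436*(-1/35520) = -21480/32729 - 2609/8880 = -276132361/290633520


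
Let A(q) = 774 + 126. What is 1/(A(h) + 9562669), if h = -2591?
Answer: 1/9563569 ≈ 1.0456e-7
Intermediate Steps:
A(q) = 900
1/(A(h) + 9562669) = 1/(900 + 9562669) = 1/9563569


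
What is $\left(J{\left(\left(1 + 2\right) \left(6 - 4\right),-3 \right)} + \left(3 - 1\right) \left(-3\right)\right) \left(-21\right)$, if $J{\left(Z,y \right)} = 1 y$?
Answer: $189$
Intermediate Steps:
$J{\left(Z,y \right)} = y$
$\left(J{\left(\left(1 + 2\right) \left(6 - 4\right),-3 \right)} + \left(3 - 1\right) \left(-3\right)\right) \left(-21\right) = \left(-3 + \left(3 - 1\right) \left(-3\right)\right) \left(-21\right) = \left(-3 + 2 \left(-3\right)\right) \left(-21\right) = \left(-3 - 6\right) \left(-21\right) = \left(-9\right) \left(-21\right) = 189$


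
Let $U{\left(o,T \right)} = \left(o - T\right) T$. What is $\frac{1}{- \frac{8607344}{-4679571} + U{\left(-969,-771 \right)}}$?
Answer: $\frac{4679571}{714382557062} \approx 6.5505 \cdot 10^{-6}$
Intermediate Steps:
$U{\left(o,T \right)} = T \left(o - T\right)$
$\frac{1}{- \frac{8607344}{-4679571} + U{\left(-969,-771 \right)}} = \frac{1}{- \frac{8607344}{-4679571} - 771 \left(-969 - -771\right)} = \frac{1}{\left(-8607344\right) \left(- \frac{1}{4679571}\right) - 771 \left(-969 + 771\right)} = \frac{1}{\frac{8607344}{4679571} - -152658} = \frac{1}{\frac{8607344}{4679571} + 152658} = \frac{1}{\frac{714382557062}{4679571}} = \frac{4679571}{714382557062}$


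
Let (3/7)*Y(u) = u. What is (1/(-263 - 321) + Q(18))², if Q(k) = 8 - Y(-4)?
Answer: 922033225/3069504 ≈ 300.39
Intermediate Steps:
Y(u) = 7*u/3
Q(k) = 52/3 (Q(k) = 8 - 7*(-4)/3 = 8 - 1*(-28/3) = 8 + 28/3 = 52/3)
(1/(-263 - 321) + Q(18))² = (1/(-263 - 321) + 52/3)² = (1/(-584) + 52/3)² = (-1/584 + 52/3)² = (30365/1752)² = 922033225/3069504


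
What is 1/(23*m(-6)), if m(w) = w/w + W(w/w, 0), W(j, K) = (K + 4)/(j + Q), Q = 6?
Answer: 7/253 ≈ 0.027668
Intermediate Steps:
W(j, K) = (4 + K)/(6 + j) (W(j, K) = (K + 4)/(j + 6) = (4 + K)/(6 + j))
m(w) = 11/7 (m(w) = w/w + (4 + 0)/(6 + w/w) = 1 + 4/(6 + 1) = 1 + 4/7 = 11/7)
1/(23*m(-6)) = 1/(23*(11/7)) = 1/(253/7) = 7/253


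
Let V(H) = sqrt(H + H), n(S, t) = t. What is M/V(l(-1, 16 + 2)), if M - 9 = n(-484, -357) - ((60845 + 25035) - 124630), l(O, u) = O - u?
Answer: -19201*I*sqrt(38)/19 ≈ -6229.6*I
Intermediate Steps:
V(H) = sqrt(2)*sqrt(H) (V(H) = sqrt(2*H) = sqrt(2)*sqrt(H))
M = 38402 (M = 9 + (-357 - ((60845 + 25035) - 124630)) = 9 + (-357 - (85880 - 124630)) = 9 + (-357 - 1*(-38750)) = 9 + (-357 + 38750) = 9 + 38393 = 38402)
M/V(l(-1, 16 + 2)) = 38402/((sqrt(2)*sqrt(-1 - (16 + 2)))) = 38402/((sqrt(2)*sqrt(-1 - 1*18))) = 38402/((sqrt(2)*sqrt(-1 - 18))) = 38402/((sqrt(2)*sqrt(-19))) = 38402/((sqrt(2)*(I*sqrt(19)))) = 38402/((I*sqrt(38))) = 38402*(-I*sqrt(38)/38) = -19201*I*sqrt(38)/19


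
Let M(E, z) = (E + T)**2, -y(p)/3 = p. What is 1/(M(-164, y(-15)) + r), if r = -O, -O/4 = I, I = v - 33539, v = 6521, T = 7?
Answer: -1/83423 ≈ -1.1987e-5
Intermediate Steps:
y(p) = -3*p
M(E, z) = (7 + E)**2 (M(E, z) = (E + 7)**2 = (7 + E)**2)
I = -27018 (I = 6521 - 33539 = -27018)
O = 108072 (O = -4*(-27018) = 108072)
r = -108072 (r = -1*108072 = -108072)
1/(M(-164, y(-15)) + r) = 1/((7 - 164)**2 - 108072) = 1/((-157)**2 - 108072) = 1/(24649 - 108072) = 1/(-83423) = -1/83423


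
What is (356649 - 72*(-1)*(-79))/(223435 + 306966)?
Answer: 350961/530401 ≈ 0.66169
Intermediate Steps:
(356649 - 72*(-1)*(-79))/(223435 + 306966) = (356649 + 72*(-79))/530401 = (356649 - 5688)*(1/530401) = 350961*(1/530401) = 350961/530401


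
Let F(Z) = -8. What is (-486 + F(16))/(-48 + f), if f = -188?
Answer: 247/118 ≈ 2.0932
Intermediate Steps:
(-486 + F(16))/(-48 + f) = (-486 - 8)/(-48 - 188) = -494/(-236) = -494*(-1/236) = 247/118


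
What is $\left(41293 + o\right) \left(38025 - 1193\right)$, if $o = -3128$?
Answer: $1405693280$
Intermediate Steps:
$\left(41293 + o\right) \left(38025 - 1193\right) = \left(41293 - 3128\right) \left(38025 - 1193\right) = 38165 \cdot 36832 = 1405693280$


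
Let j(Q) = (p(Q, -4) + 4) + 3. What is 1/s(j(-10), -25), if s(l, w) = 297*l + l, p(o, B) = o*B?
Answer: 1/14006 ≈ 7.1398e-5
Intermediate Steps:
p(o, B) = B*o
j(Q) = 7 - 4*Q (j(Q) = (-4*Q + 4) + 3 = (4 - 4*Q) + 3 = 7 - 4*Q)
s(l, w) = 298*l
1/s(j(-10), -25) = 1/(298*(7 - 4*(-10))) = 1/(298*(7 + 40)) = 1/(298*47) = 1/14006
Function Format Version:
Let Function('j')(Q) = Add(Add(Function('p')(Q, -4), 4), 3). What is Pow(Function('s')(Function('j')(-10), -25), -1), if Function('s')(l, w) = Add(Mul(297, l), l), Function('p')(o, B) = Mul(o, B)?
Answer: Rational(1, 14006) ≈ 7.1398e-5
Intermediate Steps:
Function('p')(o, B) = Mul(B, o)
Function('j')(Q) = Add(7, Mul(-4, Q)) (Function('j')(Q) = Add(Add(Mul(-4, Q), 4), 3) = Add(Add(4, Mul(-4, Q)), 3) = Add(7, Mul(-4, Q)))
Function('s')(l, w) = Mul(298, l)
Pow(Function('s')(Function('j')(-10), -25), -1) = Pow(Mul(298, Add(7, Mul(-4, -10))), -1) = Pow(Mul(298, Add(7, 40)), -1) = Pow(Mul(298, 47), -1) = Pow(14006, -1) = Rational(1, 14006)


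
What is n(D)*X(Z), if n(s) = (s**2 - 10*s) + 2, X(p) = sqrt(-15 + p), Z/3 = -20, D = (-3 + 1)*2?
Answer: 290*I*sqrt(3) ≈ 502.29*I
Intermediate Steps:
D = -4 (D = -2*2 = -4)
Z = -60 (Z = 3*(-20) = -60)
n(s) = 2 + s**2 - 10*s
n(D)*X(Z) = (2 + (-4)**2 - 10*(-4))*sqrt(-15 - 60) = (2 + 16 + 40)*sqrt(-75) = 58*(5*I*sqrt(3)) = 290*I*sqrt(3)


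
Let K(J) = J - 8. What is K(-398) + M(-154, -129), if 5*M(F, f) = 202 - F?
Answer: -1674/5 ≈ -334.80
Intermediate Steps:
M(F, f) = 202/5 - F/5 (M(F, f) = (202 - F)/5 = 202/5 - F/5)
K(J) = -8 + J
K(-398) + M(-154, -129) = (-8 - 398) + (202/5 - 1/5*(-154)) = -406 + (202/5 + 154/5) = -406 + 356/5 = -1674/5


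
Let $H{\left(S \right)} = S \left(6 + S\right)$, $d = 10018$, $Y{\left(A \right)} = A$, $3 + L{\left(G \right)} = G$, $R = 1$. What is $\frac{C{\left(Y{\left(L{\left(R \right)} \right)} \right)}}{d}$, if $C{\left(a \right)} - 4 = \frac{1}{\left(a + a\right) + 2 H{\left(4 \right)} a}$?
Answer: $\frac{655}{1642952} \approx 0.00039867$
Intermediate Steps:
$L{\left(G \right)} = -3 + G$
$C{\left(a \right)} = 4 + \frac{1}{82 a}$ ($C{\left(a \right)} = 4 + \frac{1}{\left(a + a\right) + 2 \cdot 4 \left(6 + 4\right) a} = 4 + \frac{1}{2 a + 2 \cdot 4 \cdot 10 a} = 4 + \frac{1}{2 a + 2 \cdot 40 a} = 4 + \frac{1}{2 a + 80 a} = 4 + \frac{1}{82 a}$)
$\frac{C{\left(Y{\left(L{\left(R \right)} \right)} \right)}}{d} = \frac{4 + \frac{1}{82 \left(-3 + 1\right)}}{10018} = \left(4 + \frac{1}{82 \left(-2\right)}\right) \frac{1}{10018} = \left(4 + \frac{1}{82} \left(- \frac{1}{2}\right)\right) \frac{1}{10018} = \left(4 - \frac{1}{164}\right) \frac{1}{10018} = \frac{655}{164} \cdot \frac{1}{10018} = \frac{655}{1642952}$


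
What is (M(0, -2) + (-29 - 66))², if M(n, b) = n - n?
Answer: 9025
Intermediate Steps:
M(n, b) = 0
(M(0, -2) + (-29 - 66))² = (0 + (-29 - 66))² = (0 - 95)² = (-95)² = 9025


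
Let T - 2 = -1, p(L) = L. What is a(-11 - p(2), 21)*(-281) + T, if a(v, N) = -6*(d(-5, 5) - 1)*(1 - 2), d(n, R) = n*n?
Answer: -40463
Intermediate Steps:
T = 1 (T = 2 - 1 = 1)
d(n, R) = n²
a(v, N) = 144 (a(v, N) = -6*((-5)² - 1)*(1 - 2) = -6*(25 - 1)*(-1) = -144*(-1) = -6*(-24) = 144)
a(-11 - p(2), 21)*(-281) + T = 144*(-281) + 1 = -40464 + 1 = -40463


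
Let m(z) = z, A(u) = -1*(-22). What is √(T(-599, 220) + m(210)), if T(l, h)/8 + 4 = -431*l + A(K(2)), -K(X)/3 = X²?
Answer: √2065706 ≈ 1437.3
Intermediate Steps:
K(X) = -3*X²
A(u) = 22
T(l, h) = 144 - 3448*l (T(l, h) = -32 + 8*(-431*l + 22) = -32 + 8*(22 - 431*l) = -32 + (176 - 3448*l) = 144 - 3448*l)
√(T(-599, 220) + m(210)) = √((144 - 3448*(-599)) + 210) = √((144 + 2065352) + 210) = √(2065496 + 210) = √2065706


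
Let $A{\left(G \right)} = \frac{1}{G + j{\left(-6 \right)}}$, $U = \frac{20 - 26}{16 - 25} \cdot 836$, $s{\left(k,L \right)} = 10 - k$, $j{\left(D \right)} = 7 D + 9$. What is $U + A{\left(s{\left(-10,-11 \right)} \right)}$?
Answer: $\frac{21733}{39} \approx 557.26$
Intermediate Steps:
$j{\left(D \right)} = 9 + 7 D$
$U = \frac{1672}{3}$ ($U = - \frac{6}{-9} \cdot 836 = \left(-6\right) \left(- \frac{1}{9}\right) 836 = \frac{2}{3} \cdot 836 = \frac{1672}{3} \approx 557.33$)
$A{\left(G \right)} = \frac{1}{-33 + G}$ ($A{\left(G \right)} = \frac{1}{G + \left(9 + 7 \left(-6\right)\right)} = \frac{1}{G + \left(9 - 42\right)} = \frac{1}{G - 33} = \frac{1}{-33 + G}$)
$U + A{\left(s{\left(-10,-11 \right)} \right)} = \frac{1672}{3} + \frac{1}{-33 + \left(10 - -10\right)} = \frac{1672}{3} + \frac{1}{-33 + \left(10 + 10\right)} = \frac{1672}{3} + \frac{1}{-33 + 20} = \frac{1672}{3} + \frac{1}{-13} = \frac{1672}{3} - \frac{1}{13} = \frac{21733}{39}$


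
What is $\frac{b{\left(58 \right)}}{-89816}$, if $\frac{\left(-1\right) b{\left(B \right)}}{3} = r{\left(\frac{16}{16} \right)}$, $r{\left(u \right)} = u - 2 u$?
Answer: $- \frac{3}{89816} \approx -3.3402 \cdot 10^{-5}$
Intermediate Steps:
$r{\left(u \right)} = - u$
$b{\left(B \right)} = 3$ ($b{\left(B \right)} = - 3 \left(- \frac{16}{16}\right) = - 3 \left(\left(-1\right) 1\right) = \left(-3\right) \left(-1\right) = 3$)
$\frac{b{\left(58 \right)}}{-89816} = \frac{3}{-89816} = 3 \left(- \frac{1}{89816}\right) = - \frac{3}{89816}$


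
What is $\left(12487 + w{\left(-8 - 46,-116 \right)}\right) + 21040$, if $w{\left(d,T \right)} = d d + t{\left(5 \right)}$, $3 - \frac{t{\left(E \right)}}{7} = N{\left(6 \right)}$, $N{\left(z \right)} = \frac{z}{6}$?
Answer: $36457$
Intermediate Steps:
$N{\left(z \right)} = \frac{z}{6}$ ($N{\left(z \right)} = z \frac{1}{6} = \frac{z}{6}$)
$t{\left(E \right)} = 14$ ($t{\left(E \right)} = 21 - 7 \cdot \frac{1}{6} \cdot 6 = 21 - 7 = 14$)
$w{\left(d,T \right)} = 14 + d^{2}$ ($w{\left(d,T \right)} = d d + 14 = d^{2} + 14 = 14 + d^{2}$)
$\left(12487 + w{\left(-8 - 46,-116 \right)}\right) + 21040 = \left(12487 + \left(14 + \left(-8 - 46\right)^{2}\right)\right) + 21040 = \left(12487 + \left(14 + \left(-54\right)^{2}\right)\right) + 21040 = \left(12487 + \left(14 + 2916\right)\right) + 21040 = \left(12487 + 2930\right) + 21040 = 15417 + 21040 = 36457$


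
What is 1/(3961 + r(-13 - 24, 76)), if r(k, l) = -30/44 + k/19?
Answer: 418/1654599 ≈ 0.00025263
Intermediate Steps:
r(k, l) = -15/22 + k/19 (r(k, l) = -30*1/44 + k*(1/19) = -15/22 + k/19)
1/(3961 + r(-13 - 24, 76)) = 1/(3961 + (-15/22 + (-13 - 24)/19)) = 1/(3961 + (-15/22 + (1/19)*(-37))) = 1/(3961 + (-15/22 - 37/19)) = 1/(3961 - 1099/418) = 1/(1654599/418) = 418/1654599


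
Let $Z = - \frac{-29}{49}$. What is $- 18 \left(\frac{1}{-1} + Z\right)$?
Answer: $\frac{360}{49} \approx 7.3469$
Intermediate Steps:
$Z = \frac{29}{49}$ ($Z = - \frac{-29}{49} = \left(-1\right) \left(- \frac{29}{49}\right) = \frac{29}{49} \approx 0.59184$)
$- 18 \left(\frac{1}{-1} + Z\right) = - 18 \left(\frac{1}{-1} + \frac{29}{49}\right) = - 18 \left(-1 + \frac{29}{49}\right) = \left(-18\right) \left(- \frac{20}{49}\right) = \frac{360}{49}$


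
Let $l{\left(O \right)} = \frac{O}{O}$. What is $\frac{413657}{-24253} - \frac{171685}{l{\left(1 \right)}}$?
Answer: $- \frac{4164289962}{24253} \approx -1.717 \cdot 10^{5}$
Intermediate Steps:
$l{\left(O \right)} = 1$
$\frac{413657}{-24253} - \frac{171685}{l{\left(1 \right)}} = \frac{413657}{-24253} - \frac{171685}{1} = 413657 \left(- \frac{1}{24253}\right) - 171685 = - \frac{413657}{24253} - 171685 = - \frac{4164289962}{24253}$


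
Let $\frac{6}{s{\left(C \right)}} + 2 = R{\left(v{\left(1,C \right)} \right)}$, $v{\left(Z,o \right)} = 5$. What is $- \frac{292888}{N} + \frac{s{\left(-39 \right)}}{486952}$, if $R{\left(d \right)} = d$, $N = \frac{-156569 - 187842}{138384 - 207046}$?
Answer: $- \frac{4896369523971045}{83855812636} \approx -58390.0$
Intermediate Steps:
$N = \frac{344411}{68662}$ ($N = - \frac{344411}{-68662} = \left(-344411\right) \left(- \frac{1}{68662}\right) = \frac{344411}{68662} \approx 5.016$)
$s{\left(C \right)} = 2$ ($s{\left(C \right)} = \frac{6}{-2 + 5} = \frac{6}{3} = 6 \cdot \frac{1}{3} = 2$)
$- \frac{292888}{N} + \frac{s{\left(-39 \right)}}{486952} = - \frac{292888}{\frac{344411}{68662}} + \frac{2}{486952} = \left(-292888\right) \frac{68662}{344411} + 2 \cdot \frac{1}{486952} = - \frac{20110275856}{344411} + \frac{1}{243476} = - \frac{4896369523971045}{83855812636}$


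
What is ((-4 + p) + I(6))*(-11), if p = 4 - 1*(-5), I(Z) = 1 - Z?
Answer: 0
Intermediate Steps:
p = 9 (p = 4 + 5 = 9)
((-4 + p) + I(6))*(-11) = ((-4 + 9) + (1 - 1*6))*(-11) = (5 + (1 - 6))*(-11) = (5 - 5)*(-11) = 0*(-11) = 0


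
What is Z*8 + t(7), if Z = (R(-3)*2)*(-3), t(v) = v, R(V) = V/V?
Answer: -41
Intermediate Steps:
R(V) = 1
Z = -6 (Z = (1*2)*(-3) = 2*(-3) = -6)
Z*8 + t(7) = -6*8 + 7 = -48 + 7 = -41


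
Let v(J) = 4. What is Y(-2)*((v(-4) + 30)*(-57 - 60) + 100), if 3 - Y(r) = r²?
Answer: 3878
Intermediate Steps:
Y(r) = 3 - r²
Y(-2)*((v(-4) + 30)*(-57 - 60) + 100) = (3 - 1*(-2)²)*((4 + 30)*(-57 - 60) + 100) = (3 - 1*4)*(34*(-117) + 100) = (3 - 4)*(-3978 + 100) = -1*(-3878) = 3878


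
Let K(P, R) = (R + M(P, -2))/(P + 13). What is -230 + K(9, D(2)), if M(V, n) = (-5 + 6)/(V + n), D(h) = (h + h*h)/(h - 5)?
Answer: -35433/154 ≈ -230.08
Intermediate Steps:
D(h) = (h + h²)/(-5 + h)
M(V, n) = 1/(V + n)
K(P, R) = (R + 1/(-2 + P))/(13 + P) (K(P, R) = (R + 1/(P - 2))/(P + 13) = (R + 1/(-2 + P))/(13 + P))
-230 + K(9, D(2)) = -230 + (1 + (2*(1 + 2)/(-5 + 2))*(-2 + 9))/((-2 + 9)*(13 + 9)) = -230 + (1 + (2*3/(-3))*7)/(7*22) = -230 + (⅐)*(1/22)*(1 + (2*(-⅓)*3)*7) = -230 + (⅐)*(1/22)*(1 - 2*7) = -230 + (⅐)*(1/22)*(1 - 14) = -230 + (⅐)*(1/22)*(-13) = -230 - 13/154 = -35433/154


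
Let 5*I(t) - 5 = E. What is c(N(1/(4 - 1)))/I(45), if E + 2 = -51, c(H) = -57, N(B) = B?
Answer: 95/16 ≈ 5.9375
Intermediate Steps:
E = -53 (E = -2 - 51 = -53)
I(t) = -48/5 (I(t) = 1 + (1/5)*(-53) = 1 - 53/5 = -48/5)
c(N(1/(4 - 1)))/I(45) = -57/(-48/5) = -57*(-5/48) = 95/16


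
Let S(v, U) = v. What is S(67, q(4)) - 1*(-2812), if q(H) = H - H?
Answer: 2879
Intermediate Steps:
q(H) = 0
S(67, q(4)) - 1*(-2812) = 67 - 1*(-2812) = 67 + 2812 = 2879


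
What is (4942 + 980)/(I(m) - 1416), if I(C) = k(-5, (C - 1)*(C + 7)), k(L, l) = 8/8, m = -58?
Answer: -5922/1415 ≈ -4.1852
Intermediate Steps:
k(L, l) = 1 (k(L, l) = 8*(1/8) = 1)
I(C) = 1
(4942 + 980)/(I(m) - 1416) = (4942 + 980)/(1 - 1416) = 5922/(-1415) = 5922*(-1/1415) = -5922/1415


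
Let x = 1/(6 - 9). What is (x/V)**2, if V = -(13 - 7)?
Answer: 1/324 ≈ 0.0030864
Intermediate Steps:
x = -1/3 (x = 1/(-3) = -1/3 ≈ -0.33333)
V = -6 (V = -1*6 = -6)
(x/V)**2 = (-1/3/(-6))**2 = (-1/3*(-1/6))**2 = (1/18)**2 = 1/324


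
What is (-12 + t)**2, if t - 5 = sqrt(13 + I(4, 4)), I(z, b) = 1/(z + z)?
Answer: (28 - sqrt(210))**2/16 ≈ 11.405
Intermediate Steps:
I(z, b) = 1/(2*z)
t = 5 + sqrt(210)/4 (t = 5 + sqrt(13 + (1/2)/4) = 5 + sqrt(13 + (1/2)*(1/4)) = 5 + sqrt(13 + 1/8) = 5 + sqrt(105/8) = 5 + sqrt(210)/4 ≈ 8.6228)
(-12 + t)**2 = (-12 + (5 + sqrt(210)/4))**2 = (-7 + sqrt(210)/4)**2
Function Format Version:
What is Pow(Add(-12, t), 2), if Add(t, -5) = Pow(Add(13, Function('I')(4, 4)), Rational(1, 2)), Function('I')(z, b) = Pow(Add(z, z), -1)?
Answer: Mul(Rational(1, 16), Pow(Add(28, Mul(-1, Pow(210, Rational(1, 2)))), 2)) ≈ 11.405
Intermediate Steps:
Function('I')(z, b) = Mul(Rational(1, 2), Pow(z, -1)) (Function('I')(z, b) = Pow(Mul(2, z), -1) = Mul(Rational(1, 2), Pow(z, -1)))
t = Add(5, Mul(Rational(1, 4), Pow(210, Rational(1, 2)))) (t = Add(5, Pow(Add(13, Mul(Rational(1, 2), Pow(4, -1))), Rational(1, 2))) = Add(5, Pow(Add(13, Mul(Rational(1, 2), Rational(1, 4))), Rational(1, 2))) = Add(5, Pow(Add(13, Rational(1, 8)), Rational(1, 2))) = Add(5, Pow(Rational(105, 8), Rational(1, 2))) = Add(5, Mul(Rational(1, 4), Pow(210, Rational(1, 2)))) ≈ 8.6228)
Pow(Add(-12, t), 2) = Pow(Add(-12, Add(5, Mul(Rational(1, 4), Pow(210, Rational(1, 2))))), 2) = Pow(Add(-7, Mul(Rational(1, 4), Pow(210, Rational(1, 2)))), 2)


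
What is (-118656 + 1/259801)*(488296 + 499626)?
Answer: -30454619583638510/259801 ≈ -1.1722e+11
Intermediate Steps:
(-118656 + 1/259801)*(488296 + 499626) = (-118656 + 1/259801)*987922 = -30826947455/259801*987922 = -30454619583638510/259801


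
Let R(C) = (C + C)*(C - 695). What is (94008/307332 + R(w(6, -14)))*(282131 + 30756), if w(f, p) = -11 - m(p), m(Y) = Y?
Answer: -33268973712706/25611 ≈ -1.2990e+9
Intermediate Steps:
w(f, p) = -11 - p
R(C) = 2*C*(-695 + C) (R(C) = (2*C)*(-695 + C) = 2*C*(-695 + C))
(94008/307332 + R(w(6, -14)))*(282131 + 30756) = (94008/307332 + 2*(-11 - 1*(-14))*(-695 + (-11 - 1*(-14))))*(282131 + 30756) = (94008*(1/307332) + 2*(-11 + 14)*(-695 + (-11 + 14)))*312887 = (7834/25611 + 2*3*(-695 + 3))*312887 = (7834/25611 + 2*3*(-692))*312887 = (7834/25611 - 4152)*312887 = -106329038/25611*312887 = -33268973712706/25611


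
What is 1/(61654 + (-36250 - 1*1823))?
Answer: 1/23581 ≈ 4.2407e-5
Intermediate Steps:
1/(61654 + (-36250 - 1*1823)) = 1/(61654 + (-36250 - 1823)) = 1/(61654 - 38073) = 1/23581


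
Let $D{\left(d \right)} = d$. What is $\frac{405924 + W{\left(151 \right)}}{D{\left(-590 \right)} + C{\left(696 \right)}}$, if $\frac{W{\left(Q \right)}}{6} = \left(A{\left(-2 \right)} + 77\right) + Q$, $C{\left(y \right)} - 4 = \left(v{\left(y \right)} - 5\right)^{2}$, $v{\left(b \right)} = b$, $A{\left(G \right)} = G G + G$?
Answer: $\frac{135768}{158965} \approx 0.85407$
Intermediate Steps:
$A{\left(G \right)} = G + G^{2}$ ($A{\left(G \right)} = G^{2} + G = G + G^{2}$)
$C{\left(y \right)} = 4 + \left(-5 + y\right)^{2}$ ($C{\left(y \right)} = 4 + \left(y - 5\right)^{2} = 4 + \left(-5 + y\right)^{2}$)
$W{\left(Q \right)} = 474 + 6 Q$ ($W{\left(Q \right)} = 6 \left(\left(- 2 \left(1 - 2\right) + 77\right) + Q\right) = 6 \left(\left(\left(-2\right) \left(-1\right) + 77\right) + Q\right) = 6 \left(\left(2 + 77\right) + Q\right) = 6 \left(79 + Q\right) = 474 + 6 Q$)
$\frac{405924 + W{\left(151 \right)}}{D{\left(-590 \right)} + C{\left(696 \right)}} = \frac{405924 + \left(474 + 6 \cdot 151\right)}{-590 + \left(4 + \left(-5 + 696\right)^{2}\right)} = \frac{405924 + \left(474 + 906\right)}{-590 + \left(4 + 691^{2}\right)} = \frac{405924 + 1380}{-590 + \left(4 + 477481\right)} = \frac{407304}{-590 + 477485} = \frac{407304}{476895} = 407304 \cdot \frac{1}{476895} = \frac{135768}{158965}$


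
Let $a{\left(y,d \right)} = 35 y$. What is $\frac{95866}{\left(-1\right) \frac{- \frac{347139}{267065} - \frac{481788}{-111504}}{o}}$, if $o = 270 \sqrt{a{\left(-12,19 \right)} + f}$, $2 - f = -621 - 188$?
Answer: $- \frac{2378979959706800 \sqrt{391}}{277658411} \approx -1.6942 \cdot 10^{8}$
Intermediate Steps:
$f = 811$ ($f = 2 - \left(-621 - 188\right) = 2 - -809 = 2 + 809 = 811$)
$o = 270 \sqrt{391}$ ($o = 270 \sqrt{35 \left(-12\right) + 811} = 270 \sqrt{-420 + 811} = 270 \sqrt{391} \approx 5338.9$)
$\frac{95866}{\left(-1\right) \frac{- \frac{347139}{267065} - \frac{481788}{-111504}}{o}} = \frac{95866}{\left(-1\right) \frac{- \frac{347139}{267065} - \frac{481788}{-111504}}{270 \sqrt{391}}} = \frac{95866}{\left(-1\right) \left(\left(-347139\right) \frac{1}{267065} - - \frac{40149}{9292}\right) \frac{\sqrt{391}}{105570}} = \frac{95866}{\left(-1\right) \left(- \frac{347139}{267065} + \frac{40149}{9292}\right) \frac{\sqrt{391}}{105570}} = \frac{95866}{\left(-1\right) \frac{7496777097 \frac{\sqrt{391}}{105570}}{2481567980}} = \frac{95866}{\left(-1\right) \frac{277658411 \sqrt{391}}{9702930801800}} = \frac{95866}{\left(- \frac{277658411}{9702930801800}\right) \sqrt{391}} = 95866 \left(- \frac{24815679800 \sqrt{391}}{277658411}\right) = - \frac{2378979959706800 \sqrt{391}}{277658411}$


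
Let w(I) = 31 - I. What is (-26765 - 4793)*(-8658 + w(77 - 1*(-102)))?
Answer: 277899748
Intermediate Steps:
(-26765 - 4793)*(-8658 + w(77 - 1*(-102))) = (-26765 - 4793)*(-8658 + (31 - (77 - 1*(-102)))) = -31558*(-8658 + (31 - (77 + 102))) = -31558*(-8658 + (31 - 1*179)) = -31558*(-8658 + (31 - 179)) = -31558*(-8658 - 148) = -31558*(-8806) = 277899748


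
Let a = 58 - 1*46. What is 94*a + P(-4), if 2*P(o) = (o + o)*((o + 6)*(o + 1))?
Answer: 1152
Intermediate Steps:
a = 12 (a = 58 - 46 = 12)
P(o) = o*(1 + o)*(6 + o) (P(o) = ((o + o)*((o + 6)*(o + 1)))/2 = ((2*o)*((6 + o)*(1 + o)))/2 = ((2*o)*((1 + o)*(6 + o)))/2 = (2*o*(1 + o)*(6 + o))/2 = o*(1 + o)*(6 + o))
94*a + P(-4) = 94*12 - 4*(6 + (-4)² + 7*(-4)) = 1128 - 4*(6 + 16 - 28) = 1128 - 4*(-6) = 1128 + 24 = 1152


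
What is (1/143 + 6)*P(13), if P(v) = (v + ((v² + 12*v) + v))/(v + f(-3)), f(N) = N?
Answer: 23193/110 ≈ 210.85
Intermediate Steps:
P(v) = (v² + 14*v)/(-3 + v) (P(v) = (v + ((v² + 12*v) + v))/(v - 3) = (v + (v² + 13*v))/(-3 + v) = (v² + 14*v)/(-3 + v))
(1/143 + 6)*P(13) = (1/143 + 6)*(13*(14 + 13)/(-3 + 13)) = (1/143 + 6)*(13*27/10) = 859*(13*(⅒)*27)/143 = (859/143)*(351/10) = 23193/110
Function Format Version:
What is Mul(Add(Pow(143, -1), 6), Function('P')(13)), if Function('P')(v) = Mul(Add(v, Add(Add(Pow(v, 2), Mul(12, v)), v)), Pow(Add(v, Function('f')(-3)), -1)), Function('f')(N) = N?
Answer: Rational(23193, 110) ≈ 210.85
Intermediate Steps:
Function('P')(v) = Mul(Pow(Add(-3, v), -1), Add(Pow(v, 2), Mul(14, v))) (Function('P')(v) = Mul(Add(v, Add(Add(Pow(v, 2), Mul(12, v)), v)), Pow(Add(v, -3), -1)) = Mul(Add(v, Add(Pow(v, 2), Mul(13, v))), Pow(Add(-3, v), -1)) = Mul(Add(Pow(v, 2), Mul(14, v)), Pow(Add(-3, v), -1)) = Mul(Pow(Add(-3, v), -1), Add(Pow(v, 2), Mul(14, v))))
Mul(Add(Pow(143, -1), 6), Function('P')(13)) = Mul(Add(Pow(143, -1), 6), Mul(13, Pow(Add(-3, 13), -1), Add(14, 13))) = Mul(Add(Rational(1, 143), 6), Mul(13, Pow(10, -1), 27)) = Mul(Rational(859, 143), Mul(13, Rational(1, 10), 27)) = Mul(Rational(859, 143), Rational(351, 10)) = Rational(23193, 110)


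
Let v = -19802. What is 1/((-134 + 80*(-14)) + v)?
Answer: -1/21056 ≈ -4.7492e-5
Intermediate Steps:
1/((-134 + 80*(-14)) + v) = 1/((-134 + 80*(-14)) - 19802) = 1/((-134 - 1120) - 19802) = 1/(-1254 - 19802) = 1/(-21056) = -1/21056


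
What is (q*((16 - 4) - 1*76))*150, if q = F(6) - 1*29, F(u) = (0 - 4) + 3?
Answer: 288000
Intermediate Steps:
F(u) = -1 (F(u) = -4 + 3 = -1)
q = -30 (q = -1 - 1*29 = -1 - 29 = -30)
(q*((16 - 4) - 1*76))*150 = -30*((16 - 4) - 1*76)*150 = -30*(12 - 76)*150 = -30*(-64)*150 = 1920*150 = 288000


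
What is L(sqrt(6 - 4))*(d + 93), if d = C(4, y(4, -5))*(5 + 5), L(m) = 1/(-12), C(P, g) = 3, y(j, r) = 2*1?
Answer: -41/4 ≈ -10.250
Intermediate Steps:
y(j, r) = 2
L(m) = -1/12
d = 30 (d = 3*(5 + 5) = 3*10 = 30)
L(sqrt(6 - 4))*(d + 93) = -(30 + 93)/12 = -1/12*123 = -41/4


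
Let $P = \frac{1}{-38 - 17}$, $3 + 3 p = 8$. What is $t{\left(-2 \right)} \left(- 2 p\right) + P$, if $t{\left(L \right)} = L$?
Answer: $\frac{1097}{165} \approx 6.6485$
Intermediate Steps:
$p = \frac{5}{3}$ ($p = -1 + \frac{1}{3} \cdot 8 = -1 + \frac{8}{3} = \frac{5}{3} \approx 1.6667$)
$P = - \frac{1}{55}$ ($P = \frac{1}{-55} = - \frac{1}{55} \approx -0.018182$)
$t{\left(-2 \right)} \left(- 2 p\right) + P = - 2 \left(\left(-2\right) \frac{5}{3}\right) - \frac{1}{55} = \left(-2\right) \left(- \frac{10}{3}\right) - \frac{1}{55} = \frac{20}{3} - \frac{1}{55} = \frac{1097}{165}$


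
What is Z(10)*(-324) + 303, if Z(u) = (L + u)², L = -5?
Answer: -7797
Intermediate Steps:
Z(u) = (-5 + u)²
Z(10)*(-324) + 303 = (-5 + 10)²*(-324) + 303 = 5²*(-324) + 303 = 25*(-324) + 303 = -8100 + 303 = -7797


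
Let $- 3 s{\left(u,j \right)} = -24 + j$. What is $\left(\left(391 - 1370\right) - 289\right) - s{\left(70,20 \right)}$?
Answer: $- \frac{3808}{3} \approx -1269.3$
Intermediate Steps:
$s{\left(u,j \right)} = 8 - \frac{j}{3}$ ($s{\left(u,j \right)} = - \frac{-24 + j}{3} = 8 - \frac{j}{3}$)
$\left(\left(391 - 1370\right) - 289\right) - s{\left(70,20 \right)} = \left(\left(391 - 1370\right) - 289\right) - \left(8 - \frac{20}{3}\right) = \left(-979 - 289\right) - \left(8 - \frac{20}{3}\right) = -1268 - \frac{4}{3} = - \frac{3808}{3}$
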